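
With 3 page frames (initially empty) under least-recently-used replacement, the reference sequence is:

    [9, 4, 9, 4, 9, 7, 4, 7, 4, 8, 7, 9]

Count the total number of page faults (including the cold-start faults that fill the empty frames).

5

9 -> fault, frames {9}
4 -> fault, frames {9,4}
9 -> hit
4 -> hit
9 -> hit
7 -> fault, frames {4,9,7}
4 -> hit
7 -> hit
4 -> hit
8 -> fault, evict 9, frames {7,4,8}
7 -> hit
9 -> fault, evict 4, frames {8,7,9}
Page faults: 5.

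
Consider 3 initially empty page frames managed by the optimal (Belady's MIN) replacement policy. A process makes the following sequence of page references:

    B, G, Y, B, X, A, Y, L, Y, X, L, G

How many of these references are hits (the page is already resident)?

B → fault, frames (B)
G → fault, frames (B G)
Y → fault, frames (B G Y)
B → hit
X → fault, evict B, frames (G Y X)
A → fault, evict G, frames (Y X A)
Y → hit
L → fault, evict A, frames (Y X L)
Y → hit
X → hit
L → hit
G → fault, evict L, frames (Y X G)
Hits: 5.

5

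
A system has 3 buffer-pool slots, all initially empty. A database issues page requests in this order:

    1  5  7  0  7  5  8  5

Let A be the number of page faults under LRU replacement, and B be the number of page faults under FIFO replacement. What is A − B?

Under LRU: F F F F . . F . → 5 faults.
Under FIFO: F F F F . . F F → 6 faults.
A − B = 5 − 6 = -1.

-1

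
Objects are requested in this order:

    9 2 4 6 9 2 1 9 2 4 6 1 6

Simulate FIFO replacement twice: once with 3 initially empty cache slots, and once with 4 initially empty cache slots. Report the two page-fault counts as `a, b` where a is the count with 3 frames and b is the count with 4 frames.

3 frames: F F F F F F F . . F F . . → 9 faults.
4 frames: F F F F . . F F F F F F . → 10 faults.
10 > 9: adding a frame increased faults — Belady's anomaly.

9, 10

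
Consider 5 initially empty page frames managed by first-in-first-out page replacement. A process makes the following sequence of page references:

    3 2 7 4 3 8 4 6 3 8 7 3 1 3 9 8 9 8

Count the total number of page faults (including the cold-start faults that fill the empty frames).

9

3: miss, frames {3}
2: miss, frames {3,2}
7: miss, frames {3,2,7}
4: miss, frames {3,2,7,4}
3: hit
8: miss, frames {3,2,7,4,8}
4: hit
6: miss, evict 3, frames {2,7,4,8,6}
3: miss, evict 2, frames {7,4,8,6,3}
8: hit
7: hit
3: hit
1: miss, evict 7, frames {4,8,6,3,1}
3: hit
9: miss, evict 4, frames {8,6,3,1,9}
8: hit
9: hit
8: hit
Page faults: 9.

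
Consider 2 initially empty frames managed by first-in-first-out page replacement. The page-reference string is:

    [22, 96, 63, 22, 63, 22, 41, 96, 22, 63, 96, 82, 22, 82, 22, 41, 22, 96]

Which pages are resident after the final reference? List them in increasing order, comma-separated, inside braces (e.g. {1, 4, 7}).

22: miss, frames {22}
96: miss, frames {22,96}
63: miss, evict 22, frames {96,63}
22: miss, evict 96, frames {63,22}
63: hit
22: hit
41: miss, evict 63, frames {22,41}
96: miss, evict 22, frames {41,96}
22: miss, evict 41, frames {96,22}
63: miss, evict 96, frames {22,63}
96: miss, evict 22, frames {63,96}
82: miss, evict 63, frames {96,82}
22: miss, evict 96, frames {82,22}
82: hit
22: hit
41: miss, evict 82, frames {22,41}
22: hit
96: miss, evict 22, frames {41,96}

{41, 96}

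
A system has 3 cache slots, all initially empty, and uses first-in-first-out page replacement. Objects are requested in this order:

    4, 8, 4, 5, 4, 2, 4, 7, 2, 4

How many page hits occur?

4

4 → miss, frames (4)
8 → miss, frames (4 8)
4 → hit
5 → miss, frames (4 8 5)
4 → hit
2 → miss, evict 4, frames (8 5 2)
4 → miss, evict 8, frames (5 2 4)
7 → miss, evict 5, frames (2 4 7)
2 → hit
4 → hit
Hits: 4.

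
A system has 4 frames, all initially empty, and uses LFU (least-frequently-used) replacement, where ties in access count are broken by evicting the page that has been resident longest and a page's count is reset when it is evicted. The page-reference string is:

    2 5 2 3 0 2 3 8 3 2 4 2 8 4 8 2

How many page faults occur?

2 -> fault, frames [2]
5 -> fault, frames [2, 5]
2 -> hit
3 -> fault, frames [2, 5, 3]
0 -> fault, frames [2, 5, 3, 0]
2 -> hit
3 -> hit
8 -> fault, evict 5, frames [2, 3, 0, 8]
3 -> hit
2 -> hit
4 -> fault, evict 0, frames [2, 3, 8, 4]
2 -> hit
8 -> hit
4 -> hit
8 -> hit
2 -> hit
Page faults: 6.

6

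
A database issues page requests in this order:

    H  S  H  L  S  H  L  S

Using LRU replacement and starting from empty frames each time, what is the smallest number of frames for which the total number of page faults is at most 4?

f=1: 8 faults
f=2: 7 faults
f=3: 3 faults
Smallest f with faults ≤ 4 is 3.

3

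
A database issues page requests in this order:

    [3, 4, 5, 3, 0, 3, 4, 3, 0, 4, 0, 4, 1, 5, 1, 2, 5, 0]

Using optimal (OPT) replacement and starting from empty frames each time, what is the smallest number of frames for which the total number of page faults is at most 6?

f=1: 18 faults
f=2: 10 faults
f=3: 7 faults
f=4: 6 faults
f=5: 6 faults
f=6: 6 faults
Smallest f with faults ≤ 6 is 4.

4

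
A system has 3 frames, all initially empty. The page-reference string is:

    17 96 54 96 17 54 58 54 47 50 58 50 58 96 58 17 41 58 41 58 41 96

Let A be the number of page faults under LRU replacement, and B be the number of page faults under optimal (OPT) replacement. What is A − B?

3

Under LRU: F F F . . . F . F F F . . F . F F . . . . F → 11 faults.
Under OPT: F F F . . . F . F F . . . . . F F . . . . . → 8 faults.
A − B = 11 − 8 = 3.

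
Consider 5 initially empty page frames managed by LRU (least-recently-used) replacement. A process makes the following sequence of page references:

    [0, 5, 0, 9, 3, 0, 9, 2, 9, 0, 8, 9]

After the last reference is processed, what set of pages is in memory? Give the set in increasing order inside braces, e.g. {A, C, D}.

0 → miss, frames [0]
5 → miss, frames [0, 5]
0 → hit
9 → miss, frames [5, 0, 9]
3 → miss, frames [5, 0, 9, 3]
0 → hit
9 → hit
2 → miss, frames [5, 3, 0, 9, 2]
9 → hit
0 → hit
8 → miss, evict 5, frames [3, 2, 9, 0, 8]
9 → hit

{0, 2, 3, 8, 9}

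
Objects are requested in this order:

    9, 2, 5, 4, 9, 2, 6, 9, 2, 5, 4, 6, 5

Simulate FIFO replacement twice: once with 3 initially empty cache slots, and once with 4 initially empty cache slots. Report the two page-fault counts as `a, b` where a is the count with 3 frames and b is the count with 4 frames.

3 frames: F F F F F F F . . F F . . → 9 faults.
4 frames: F F F F . . F F F F F F . → 10 faults.
10 > 9: adding a frame increased faults — Belady's anomaly.

9, 10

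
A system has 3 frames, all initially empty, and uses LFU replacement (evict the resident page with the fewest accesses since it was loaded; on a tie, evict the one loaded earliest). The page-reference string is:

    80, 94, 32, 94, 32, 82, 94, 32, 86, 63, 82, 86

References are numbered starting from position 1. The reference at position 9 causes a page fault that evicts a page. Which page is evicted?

82

pos 1: 80: miss, frames (80)
pos 2: 94: miss, frames (80 94)
pos 3: 32: miss, frames (80 94 32)
pos 4: 94: hit
pos 5: 32: hit
pos 6: 82: miss, evict 80, frames (94 32 82)
pos 7: 94: hit
pos 8: 32: hit
pos 9: 86: miss, evict 82, frames (94 32 86)
At position 9, page 82 is evicted.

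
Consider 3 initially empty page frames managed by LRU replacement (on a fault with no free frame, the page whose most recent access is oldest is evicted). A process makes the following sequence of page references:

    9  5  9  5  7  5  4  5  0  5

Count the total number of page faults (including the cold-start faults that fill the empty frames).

9 → miss, frames [9]
5 → miss, frames [9, 5]
9 → hit
5 → hit
7 → miss, frames [9, 5, 7]
5 → hit
4 → miss, evict 9, frames [7, 5, 4]
5 → hit
0 → miss, evict 7, frames [4, 5, 0]
5 → hit
Page faults: 5.

5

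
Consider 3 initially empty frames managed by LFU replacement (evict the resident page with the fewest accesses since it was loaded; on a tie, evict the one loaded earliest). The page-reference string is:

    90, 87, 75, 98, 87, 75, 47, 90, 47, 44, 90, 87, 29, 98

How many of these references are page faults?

90 -> miss, frames [90]
87 -> miss, frames [90, 87]
75 -> miss, frames [90, 87, 75]
98 -> miss, evict 90, frames [87, 75, 98]
87 -> hit
75 -> hit
47 -> miss, evict 98, frames [87, 75, 47]
90 -> miss, evict 47, frames [87, 75, 90]
47 -> miss, evict 90, frames [87, 75, 47]
44 -> miss, evict 47, frames [87, 75, 44]
90 -> miss, evict 44, frames [87, 75, 90]
87 -> hit
29 -> miss, evict 90, frames [87, 75, 29]
98 -> miss, evict 29, frames [87, 75, 98]
Page faults: 11.

11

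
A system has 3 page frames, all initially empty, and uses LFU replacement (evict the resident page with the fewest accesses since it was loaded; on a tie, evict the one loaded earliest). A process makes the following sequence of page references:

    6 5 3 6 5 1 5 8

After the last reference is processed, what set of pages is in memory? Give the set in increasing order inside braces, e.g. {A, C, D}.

{5, 6, 8}

6 -> fault, frames [6]
5 -> fault, frames [6, 5]
3 -> fault, frames [6, 5, 3]
6 -> hit
5 -> hit
1 -> fault, evict 3, frames [6, 5, 1]
5 -> hit
8 -> fault, evict 1, frames [6, 5, 8]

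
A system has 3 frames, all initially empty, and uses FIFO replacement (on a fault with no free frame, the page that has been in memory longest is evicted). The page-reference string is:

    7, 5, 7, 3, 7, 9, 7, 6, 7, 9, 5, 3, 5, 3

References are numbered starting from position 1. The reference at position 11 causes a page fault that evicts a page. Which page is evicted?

pos 1: 7 -> fault, frames [7]
pos 2: 5 -> fault, frames [7, 5]
pos 3: 7 -> hit
pos 4: 3 -> fault, frames [7, 5, 3]
pos 5: 7 -> hit
pos 6: 9 -> fault, evict 7, frames [5, 3, 9]
pos 7: 7 -> fault, evict 5, frames [3, 9, 7]
pos 8: 6 -> fault, evict 3, frames [9, 7, 6]
pos 9: 7 -> hit
pos 10: 9 -> hit
pos 11: 5 -> fault, evict 9, frames [7, 6, 5]
At position 11, page 9 is evicted.

9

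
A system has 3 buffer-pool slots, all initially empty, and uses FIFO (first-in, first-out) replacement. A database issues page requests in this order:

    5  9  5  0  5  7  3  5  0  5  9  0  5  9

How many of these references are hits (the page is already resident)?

5 -> fault, frames (5)
9 -> fault, frames (5 9)
5 -> hit
0 -> fault, frames (5 9 0)
5 -> hit
7 -> fault, evict 5, frames (9 0 7)
3 -> fault, evict 9, frames (0 7 3)
5 -> fault, evict 0, frames (7 3 5)
0 -> fault, evict 7, frames (3 5 0)
5 -> hit
9 -> fault, evict 3, frames (5 0 9)
0 -> hit
5 -> hit
9 -> hit
Hits: 6.

6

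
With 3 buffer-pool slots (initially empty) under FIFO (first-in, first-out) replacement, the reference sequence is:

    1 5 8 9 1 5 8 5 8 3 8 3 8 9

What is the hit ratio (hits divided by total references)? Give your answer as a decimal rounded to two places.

0.36

1 -> fault, frames [1]
5 -> fault, frames [1, 5]
8 -> fault, frames [1, 5, 8]
9 -> fault, evict 1, frames [5, 8, 9]
1 -> fault, evict 5, frames [8, 9, 1]
5 -> fault, evict 8, frames [9, 1, 5]
8 -> fault, evict 9, frames [1, 5, 8]
5 -> hit
8 -> hit
3 -> fault, evict 1, frames [5, 8, 3]
8 -> hit
3 -> hit
8 -> hit
9 -> fault, evict 5, frames [8, 3, 9]
Hits: 5 of 14 references → 5/14 = 0.3571.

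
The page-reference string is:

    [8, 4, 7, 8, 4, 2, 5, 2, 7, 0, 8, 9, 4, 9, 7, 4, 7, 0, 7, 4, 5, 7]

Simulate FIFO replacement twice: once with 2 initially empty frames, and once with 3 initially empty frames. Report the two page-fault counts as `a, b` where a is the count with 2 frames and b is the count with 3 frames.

2 frames: F F F F F F F . F F F F F . F . . F . F F F → 17 faults.
3 frames: F F F . . F F . . F F F F . F . . F . . F . → 12 faults.
12 < 17: adding a frame reduced faults, as is typical.

17, 12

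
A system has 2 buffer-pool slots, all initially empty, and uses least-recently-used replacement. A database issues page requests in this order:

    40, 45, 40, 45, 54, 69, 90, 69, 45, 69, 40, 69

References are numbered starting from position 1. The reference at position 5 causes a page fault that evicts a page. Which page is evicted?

40

pos 1: 40 → miss, frames {40}
pos 2: 45 → miss, frames {40,45}
pos 3: 40 → hit
pos 4: 45 → hit
pos 5: 54 → miss, evict 40, frames {45,54}
At position 5, page 40 is evicted.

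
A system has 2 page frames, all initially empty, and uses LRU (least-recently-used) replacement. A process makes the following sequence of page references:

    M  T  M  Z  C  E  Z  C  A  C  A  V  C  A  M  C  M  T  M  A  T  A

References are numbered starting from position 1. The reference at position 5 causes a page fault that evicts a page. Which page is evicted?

pos 1: M → miss, frames [M]
pos 2: T → miss, frames [M, T]
pos 3: M → hit
pos 4: Z → miss, evict T, frames [M, Z]
pos 5: C → miss, evict M, frames [Z, C]
At position 5, page M is evicted.

M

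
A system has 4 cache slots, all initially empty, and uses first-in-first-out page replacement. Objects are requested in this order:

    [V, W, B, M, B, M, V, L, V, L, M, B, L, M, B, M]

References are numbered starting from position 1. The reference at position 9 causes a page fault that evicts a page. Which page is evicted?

pos 1: V → miss, frames [V]
pos 2: W → miss, frames [V, W]
pos 3: B → miss, frames [V, W, B]
pos 4: M → miss, frames [V, W, B, M]
pos 5: B → hit
pos 6: M → hit
pos 7: V → hit
pos 8: L → miss, evict V, frames [W, B, M, L]
pos 9: V → miss, evict W, frames [B, M, L, V]
At position 9, page W is evicted.

W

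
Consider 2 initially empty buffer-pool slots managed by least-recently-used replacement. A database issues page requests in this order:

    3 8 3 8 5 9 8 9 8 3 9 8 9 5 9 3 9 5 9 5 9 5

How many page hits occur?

3: fault, frames [3]
8: fault, frames [3, 8]
3: hit
8: hit
5: fault, evict 3, frames [8, 5]
9: fault, evict 8, frames [5, 9]
8: fault, evict 5, frames [9, 8]
9: hit
8: hit
3: fault, evict 9, frames [8, 3]
9: fault, evict 8, frames [3, 9]
8: fault, evict 3, frames [9, 8]
9: hit
5: fault, evict 8, frames [9, 5]
9: hit
3: fault, evict 5, frames [9, 3]
9: hit
5: fault, evict 3, frames [9, 5]
9: hit
5: hit
9: hit
5: hit
Hits: 11.

11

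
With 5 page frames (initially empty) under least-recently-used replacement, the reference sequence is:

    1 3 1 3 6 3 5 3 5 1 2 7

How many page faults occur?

6

1 -> miss, frames (1)
3 -> miss, frames (1 3)
1 -> hit
3 -> hit
6 -> miss, frames (1 3 6)
3 -> hit
5 -> miss, frames (1 6 3 5)
3 -> hit
5 -> hit
1 -> hit
2 -> miss, frames (6 3 5 1 2)
7 -> miss, evict 6, frames (3 5 1 2 7)
Page faults: 6.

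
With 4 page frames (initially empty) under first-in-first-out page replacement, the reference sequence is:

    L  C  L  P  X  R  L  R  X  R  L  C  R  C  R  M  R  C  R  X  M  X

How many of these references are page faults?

L → miss, frames [L]
C → miss, frames [L, C]
L → hit
P → miss, frames [L, C, P]
X → miss, frames [L, C, P, X]
R → miss, evict L, frames [C, P, X, R]
L → miss, evict C, frames [P, X, R, L]
R → hit
X → hit
R → hit
L → hit
C → miss, evict P, frames [X, R, L, C]
R → hit
C → hit
R → hit
M → miss, evict X, frames [R, L, C, M]
R → hit
C → hit
R → hit
X → miss, evict R, frames [L, C, M, X]
M → hit
X → hit
Page faults: 9.

9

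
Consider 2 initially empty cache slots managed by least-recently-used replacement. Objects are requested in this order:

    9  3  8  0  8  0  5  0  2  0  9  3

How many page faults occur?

8

9: miss, frames (9)
3: miss, frames (9 3)
8: miss, evict 9, frames (3 8)
0: miss, evict 3, frames (8 0)
8: hit
0: hit
5: miss, evict 8, frames (0 5)
0: hit
2: miss, evict 5, frames (0 2)
0: hit
9: miss, evict 2, frames (0 9)
3: miss, evict 0, frames (9 3)
Page faults: 8.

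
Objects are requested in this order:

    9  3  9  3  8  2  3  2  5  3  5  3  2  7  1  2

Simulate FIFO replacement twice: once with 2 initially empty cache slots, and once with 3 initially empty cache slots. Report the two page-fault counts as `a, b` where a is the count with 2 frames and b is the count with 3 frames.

10, 9

2 frames: F F . . F F F . F . . . F F F F → 10 faults.
3 frames: F F . . F F . . F F . . . F F F → 9 faults.
9 < 10: adding a frame reduced faults, as is typical.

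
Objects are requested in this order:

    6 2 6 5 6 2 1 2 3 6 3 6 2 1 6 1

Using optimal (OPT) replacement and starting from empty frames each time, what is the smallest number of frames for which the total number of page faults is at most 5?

f=1: 16 faults
f=2: 9 faults
f=3: 6 faults
f=4: 5 faults
f=5: 5 faults
Smallest f with faults ≤ 5 is 4.

4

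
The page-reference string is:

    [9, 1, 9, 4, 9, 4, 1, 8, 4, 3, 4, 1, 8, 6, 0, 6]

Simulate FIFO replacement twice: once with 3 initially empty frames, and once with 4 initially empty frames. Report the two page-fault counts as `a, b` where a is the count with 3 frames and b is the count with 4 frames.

3 frames: F F . F . . . F . F . F . F F . → 8 faults.
4 frames: F F . F . . . F . F . . . F F . → 7 faults.
7 < 8: adding a frame reduced faults, as is typical.

8, 7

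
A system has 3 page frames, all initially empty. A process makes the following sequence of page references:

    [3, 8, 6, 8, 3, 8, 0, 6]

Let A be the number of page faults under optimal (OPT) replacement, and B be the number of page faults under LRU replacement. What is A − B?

Under OPT: F F F . . . F . → 4 faults.
Under LRU: F F F . . . F F → 5 faults.
A − B = 4 − 5 = -1.

-1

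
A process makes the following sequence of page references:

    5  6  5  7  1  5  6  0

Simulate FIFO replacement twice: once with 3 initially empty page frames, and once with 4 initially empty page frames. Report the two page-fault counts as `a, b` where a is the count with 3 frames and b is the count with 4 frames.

7, 5

3 frames: F F . F F F F F → 7 faults.
4 frames: F F . F F . . F → 5 faults.
5 < 7: adding a frame reduced faults, as is typical.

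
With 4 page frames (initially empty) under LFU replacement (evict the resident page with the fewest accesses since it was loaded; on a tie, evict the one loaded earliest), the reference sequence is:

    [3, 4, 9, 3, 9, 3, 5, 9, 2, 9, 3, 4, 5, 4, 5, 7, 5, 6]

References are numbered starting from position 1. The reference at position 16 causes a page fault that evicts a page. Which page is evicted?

4

pos 1: 3: miss, frames {3}
pos 2: 4: miss, frames {3,4}
pos 3: 9: miss, frames {3,4,9}
pos 4: 3: hit
pos 5: 9: hit
pos 6: 3: hit
pos 7: 5: miss, frames {3,4,9,5}
pos 8: 9: hit
pos 9: 2: miss, evict 4, frames {3,9,5,2}
pos 10: 9: hit
pos 11: 3: hit
pos 12: 4: miss, evict 5, frames {3,9,2,4}
pos 13: 5: miss, evict 2, frames {3,9,4,5}
pos 14: 4: hit
pos 15: 5: hit
pos 16: 7: miss, evict 4, frames {3,9,5,7}
At position 16, page 4 is evicted.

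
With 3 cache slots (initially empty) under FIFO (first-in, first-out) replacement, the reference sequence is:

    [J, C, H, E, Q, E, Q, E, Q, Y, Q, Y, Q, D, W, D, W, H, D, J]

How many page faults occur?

10

J -> fault, frames [J]
C -> fault, frames [J, C]
H -> fault, frames [J, C, H]
E -> fault, evict J, frames [C, H, E]
Q -> fault, evict C, frames [H, E, Q]
E -> hit
Q -> hit
E -> hit
Q -> hit
Y -> fault, evict H, frames [E, Q, Y]
Q -> hit
Y -> hit
Q -> hit
D -> fault, evict E, frames [Q, Y, D]
W -> fault, evict Q, frames [Y, D, W]
D -> hit
W -> hit
H -> fault, evict Y, frames [D, W, H]
D -> hit
J -> fault, evict D, frames [W, H, J]
Page faults: 10.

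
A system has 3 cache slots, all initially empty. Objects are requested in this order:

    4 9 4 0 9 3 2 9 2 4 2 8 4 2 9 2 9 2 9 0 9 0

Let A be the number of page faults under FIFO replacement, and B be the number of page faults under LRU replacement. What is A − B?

2

Under FIFO: F F . F . F F F . F . F . F F . . . . F . . → 11 faults.
Under LRU: F F . F . F F . . F . F . . F . . . . F . . → 9 faults.
A − B = 11 − 9 = 2.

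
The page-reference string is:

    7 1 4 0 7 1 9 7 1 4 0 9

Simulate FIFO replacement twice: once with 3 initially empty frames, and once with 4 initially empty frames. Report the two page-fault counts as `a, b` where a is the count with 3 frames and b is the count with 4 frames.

9, 10

3 frames: F F F F F F F . . F F . → 9 faults.
4 frames: F F F F . . F F F F F F → 10 faults.
10 > 9: adding a frame increased faults — Belady's anomaly.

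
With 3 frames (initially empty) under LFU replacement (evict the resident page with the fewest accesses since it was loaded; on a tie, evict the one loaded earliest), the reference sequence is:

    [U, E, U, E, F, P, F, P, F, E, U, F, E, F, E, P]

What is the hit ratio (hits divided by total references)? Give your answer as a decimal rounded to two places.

U → miss, frames [U]
E → miss, frames [U, E]
U → hit
E → hit
F → miss, frames [U, E, F]
P → miss, evict F, frames [U, E, P]
F → miss, evict P, frames [U, E, F]
P → miss, evict F, frames [U, E, P]
F → miss, evict P, frames [U, E, F]
E → hit
U → hit
F → hit
E → hit
F → hit
E → hit
P → miss, evict U, frames [E, F, P]
Hits: 8 of 16 references → 8/16 = 0.5000.

0.50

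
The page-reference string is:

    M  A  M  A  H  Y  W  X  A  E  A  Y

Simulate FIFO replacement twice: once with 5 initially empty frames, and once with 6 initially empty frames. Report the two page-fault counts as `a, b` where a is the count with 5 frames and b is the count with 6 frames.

8, 7

5 frames: F F . . F F F F . F F . → 8 faults.
6 frames: F F . . F F F F . F . . → 7 faults.
7 < 8: adding a frame reduced faults, as is typical.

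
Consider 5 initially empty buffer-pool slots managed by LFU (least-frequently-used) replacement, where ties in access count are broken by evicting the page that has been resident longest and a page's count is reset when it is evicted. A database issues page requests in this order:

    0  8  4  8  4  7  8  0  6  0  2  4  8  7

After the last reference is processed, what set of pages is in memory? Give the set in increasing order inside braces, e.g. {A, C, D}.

{0, 2, 4, 7, 8}

0 → fault, frames (0)
8 → fault, frames (0 8)
4 → fault, frames (0 8 4)
8 → hit
4 → hit
7 → fault, frames (0 8 4 7)
8 → hit
0 → hit
6 → fault, frames (0 8 4 7 6)
0 → hit
2 → fault, evict 7, frames (0 8 4 6 2)
4 → hit
8 → hit
7 → fault, evict 6, frames (0 8 4 2 7)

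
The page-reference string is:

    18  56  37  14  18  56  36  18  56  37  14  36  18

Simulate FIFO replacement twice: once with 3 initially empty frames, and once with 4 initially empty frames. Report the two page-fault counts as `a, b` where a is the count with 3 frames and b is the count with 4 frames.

10, 11

3 frames: F F F F F F F . . F F . F → 10 faults.
4 frames: F F F F . . F F F F F F F → 11 faults.
11 > 10: adding a frame increased faults — Belady's anomaly.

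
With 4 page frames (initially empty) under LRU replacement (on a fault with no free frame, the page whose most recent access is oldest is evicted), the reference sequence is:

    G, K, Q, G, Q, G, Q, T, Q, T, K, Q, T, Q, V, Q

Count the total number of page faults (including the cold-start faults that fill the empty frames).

G -> fault, frames (G)
K -> fault, frames (G K)
Q -> fault, frames (G K Q)
G -> hit
Q -> hit
G -> hit
Q -> hit
T -> fault, frames (K G Q T)
Q -> hit
T -> hit
K -> hit
Q -> hit
T -> hit
Q -> hit
V -> fault, evict G, frames (K T Q V)
Q -> hit
Page faults: 5.

5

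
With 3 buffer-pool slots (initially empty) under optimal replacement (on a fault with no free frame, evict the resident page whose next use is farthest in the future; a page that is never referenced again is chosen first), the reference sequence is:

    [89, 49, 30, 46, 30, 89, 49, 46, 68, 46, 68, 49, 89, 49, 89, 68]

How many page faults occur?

89 → miss, frames (89)
49 → miss, frames (89 49)
30 → miss, frames (89 49 30)
46 → miss, evict 49, frames (89 30 46)
30 → hit
89 → hit
49 → miss, evict 30, frames (89 46 49)
46 → hit
68 → miss, evict 89, frames (46 49 68)
46 → hit
68 → hit
49 → hit
89 → miss, evict 46, frames (49 68 89)
49 → hit
89 → hit
68 → hit
Page faults: 7.

7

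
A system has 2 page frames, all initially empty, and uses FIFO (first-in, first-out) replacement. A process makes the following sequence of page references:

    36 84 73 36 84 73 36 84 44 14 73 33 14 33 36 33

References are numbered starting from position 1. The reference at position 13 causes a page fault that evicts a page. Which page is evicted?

73

pos 1: 36 -> miss, frames (36)
pos 2: 84 -> miss, frames (36 84)
pos 3: 73 -> miss, evict 36, frames (84 73)
pos 4: 36 -> miss, evict 84, frames (73 36)
pos 5: 84 -> miss, evict 73, frames (36 84)
pos 6: 73 -> miss, evict 36, frames (84 73)
pos 7: 36 -> miss, evict 84, frames (73 36)
pos 8: 84 -> miss, evict 73, frames (36 84)
pos 9: 44 -> miss, evict 36, frames (84 44)
pos 10: 14 -> miss, evict 84, frames (44 14)
pos 11: 73 -> miss, evict 44, frames (14 73)
pos 12: 33 -> miss, evict 14, frames (73 33)
pos 13: 14 -> miss, evict 73, frames (33 14)
At position 13, page 73 is evicted.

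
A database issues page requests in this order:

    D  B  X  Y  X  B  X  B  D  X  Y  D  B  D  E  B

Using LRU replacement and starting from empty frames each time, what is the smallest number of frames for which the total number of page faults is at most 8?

3

f=1: 16 faults
f=2: 12 faults
f=3: 8 faults
f=4: 5 faults
f=5: 5 faults
Smallest f with faults ≤ 8 is 3.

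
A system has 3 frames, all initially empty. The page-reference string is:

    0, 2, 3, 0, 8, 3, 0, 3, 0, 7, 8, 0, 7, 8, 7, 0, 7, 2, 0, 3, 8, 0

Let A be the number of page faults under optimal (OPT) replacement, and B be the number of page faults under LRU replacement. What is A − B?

Under OPT: F F F . F . . . . F . . . . . . . F . F . . → 7 faults.
Under LRU: F F F . F . . . . F F . . . . . . F . F F . → 9 faults.
A − B = 7 − 9 = -2.

-2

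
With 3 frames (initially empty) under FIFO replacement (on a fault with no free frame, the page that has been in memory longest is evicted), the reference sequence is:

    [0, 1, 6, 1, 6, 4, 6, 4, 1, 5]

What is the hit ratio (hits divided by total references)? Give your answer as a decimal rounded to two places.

0.50

0: miss, frames (0)
1: miss, frames (0 1)
6: miss, frames (0 1 6)
1: hit
6: hit
4: miss, evict 0, frames (1 6 4)
6: hit
4: hit
1: hit
5: miss, evict 1, frames (6 4 5)
Hits: 5 of 10 references → 5/10 = 0.5000.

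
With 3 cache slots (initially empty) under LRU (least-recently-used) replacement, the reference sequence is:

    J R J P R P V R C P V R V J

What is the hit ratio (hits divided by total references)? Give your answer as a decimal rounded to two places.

0.36

J → miss, frames (J)
R → miss, frames (J R)
J → hit
P → miss, frames (R J P)
R → hit
P → hit
V → miss, evict J, frames (R P V)
R → hit
C → miss, evict P, frames (V R C)
P → miss, evict V, frames (R C P)
V → miss, evict R, frames (C P V)
R → miss, evict C, frames (P V R)
V → hit
J → miss, evict P, frames (R V J)
Hits: 5 of 14 references → 5/14 = 0.3571.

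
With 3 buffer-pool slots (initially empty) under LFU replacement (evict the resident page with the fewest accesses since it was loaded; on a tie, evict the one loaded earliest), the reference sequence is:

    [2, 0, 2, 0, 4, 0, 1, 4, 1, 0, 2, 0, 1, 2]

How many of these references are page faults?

6

2 -> miss, frames {2}
0 -> miss, frames {2,0}
2 -> hit
0 -> hit
4 -> miss, frames {2,0,4}
0 -> hit
1 -> miss, evict 4, frames {2,0,1}
4 -> miss, evict 1, frames {2,0,4}
1 -> miss, evict 4, frames {2,0,1}
0 -> hit
2 -> hit
0 -> hit
1 -> hit
2 -> hit
Page faults: 6.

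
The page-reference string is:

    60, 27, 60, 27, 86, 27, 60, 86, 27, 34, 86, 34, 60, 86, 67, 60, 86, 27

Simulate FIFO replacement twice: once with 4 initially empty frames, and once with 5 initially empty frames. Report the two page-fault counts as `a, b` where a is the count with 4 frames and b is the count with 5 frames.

7, 5

4 frames: F F . . F . . . . F . . . . F F . F → 7 faults.
5 frames: F F . . F . . . . F . . . . F . . . → 5 faults.
5 < 7: adding a frame reduced faults, as is typical.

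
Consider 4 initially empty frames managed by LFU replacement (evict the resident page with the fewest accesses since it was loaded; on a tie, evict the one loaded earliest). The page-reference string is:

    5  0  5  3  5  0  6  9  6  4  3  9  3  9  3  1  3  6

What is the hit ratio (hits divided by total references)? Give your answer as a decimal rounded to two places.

5: fault, frames (5)
0: fault, frames (5 0)
5: hit
3: fault, frames (5 0 3)
5: hit
0: hit
6: fault, frames (5 0 3 6)
9: fault, evict 3, frames (5 0 6 9)
6: hit
4: fault, evict 9, frames (5 0 6 4)
3: fault, evict 4, frames (5 0 6 3)
9: fault, evict 3, frames (5 0 6 9)
3: fault, evict 9, frames (5 0 6 3)
9: fault, evict 3, frames (5 0 6 9)
3: fault, evict 9, frames (5 0 6 3)
1: fault, evict 3, frames (5 0 6 1)
3: fault, evict 1, frames (5 0 6 3)
6: hit
Hits: 5 of 18 references → 5/18 = 0.2778.

0.28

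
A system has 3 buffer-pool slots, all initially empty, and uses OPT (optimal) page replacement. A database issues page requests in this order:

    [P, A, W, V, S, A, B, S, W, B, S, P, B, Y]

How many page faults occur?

8

P → miss, frames [P]
A → miss, frames [P, A]
W → miss, frames [P, A, W]
V → miss, evict P, frames [A, W, V]
S → miss, evict V, frames [A, W, S]
A → hit
B → miss, evict A, frames [W, S, B]
S → hit
W → hit
B → hit
S → hit
P → miss, evict S, frames [W, B, P]
B → hit
Y → miss, evict P, frames [W, B, Y]
Page faults: 8.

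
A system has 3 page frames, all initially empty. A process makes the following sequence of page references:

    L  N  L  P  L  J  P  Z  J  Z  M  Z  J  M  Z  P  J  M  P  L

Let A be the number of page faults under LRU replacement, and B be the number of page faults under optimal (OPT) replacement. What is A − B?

Under LRU: F F . F . F . F . . F . . . . F F F . F → 10 faults.
Under OPT: F F . F . F . F . . F . . . . F . . . F → 8 faults.
A − B = 10 − 8 = 2.

2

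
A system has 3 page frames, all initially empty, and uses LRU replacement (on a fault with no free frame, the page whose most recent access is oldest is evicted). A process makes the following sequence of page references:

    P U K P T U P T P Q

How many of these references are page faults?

P → fault, frames [P]
U → fault, frames [P, U]
K → fault, frames [P, U, K]
P → hit
T → fault, evict U, frames [K, P, T]
U → fault, evict K, frames [P, T, U]
P → hit
T → hit
P → hit
Q → fault, evict U, frames [T, P, Q]
Page faults: 6.

6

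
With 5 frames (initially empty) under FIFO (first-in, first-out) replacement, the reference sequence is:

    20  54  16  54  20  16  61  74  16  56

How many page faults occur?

20 -> fault, frames {20}
54 -> fault, frames {20,54}
16 -> fault, frames {20,54,16}
54 -> hit
20 -> hit
16 -> hit
61 -> fault, frames {20,54,16,61}
74 -> fault, frames {20,54,16,61,74}
16 -> hit
56 -> fault, evict 20, frames {54,16,61,74,56}
Page faults: 6.

6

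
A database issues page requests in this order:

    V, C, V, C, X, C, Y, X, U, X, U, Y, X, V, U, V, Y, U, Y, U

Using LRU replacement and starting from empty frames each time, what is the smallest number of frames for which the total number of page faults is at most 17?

f=1: 20 faults
f=2: 12 faults
f=3: 8 faults
f=4: 6 faults
f=5: 5 faults
Smallest f with faults ≤ 17 is 2.

2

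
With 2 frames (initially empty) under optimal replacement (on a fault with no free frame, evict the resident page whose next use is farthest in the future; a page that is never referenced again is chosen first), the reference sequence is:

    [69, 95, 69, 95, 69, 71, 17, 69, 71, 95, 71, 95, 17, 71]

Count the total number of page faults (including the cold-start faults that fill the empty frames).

69 -> miss, frames [69]
95 -> miss, frames [69, 95]
69 -> hit
95 -> hit
69 -> hit
71 -> miss, evict 95, frames [69, 71]
17 -> miss, evict 71, frames [69, 17]
69 -> hit
71 -> miss, evict 69, frames [17, 71]
95 -> miss, evict 17, frames [71, 95]
71 -> hit
95 -> hit
17 -> miss, evict 95, frames [71, 17]
71 -> hit
Page faults: 7.

7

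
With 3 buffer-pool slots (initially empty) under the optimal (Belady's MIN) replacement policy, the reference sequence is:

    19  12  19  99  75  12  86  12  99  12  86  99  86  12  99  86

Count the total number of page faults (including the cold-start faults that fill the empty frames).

19: miss, frames (19)
12: miss, frames (19 12)
19: hit
99: miss, frames (19 12 99)
75: miss, evict 19, frames (12 99 75)
12: hit
86: miss, evict 75, frames (12 99 86)
12: hit
99: hit
12: hit
86: hit
99: hit
86: hit
12: hit
99: hit
86: hit
Page faults: 5.

5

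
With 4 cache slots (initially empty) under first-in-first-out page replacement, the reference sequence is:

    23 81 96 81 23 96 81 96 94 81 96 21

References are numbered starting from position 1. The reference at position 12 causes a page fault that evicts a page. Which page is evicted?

pos 1: 23 -> fault, frames {23}
pos 2: 81 -> fault, frames {23,81}
pos 3: 96 -> fault, frames {23,81,96}
pos 4: 81 -> hit
pos 5: 23 -> hit
pos 6: 96 -> hit
pos 7: 81 -> hit
pos 8: 96 -> hit
pos 9: 94 -> fault, frames {23,81,96,94}
pos 10: 81 -> hit
pos 11: 96 -> hit
pos 12: 21 -> fault, evict 23, frames {81,96,94,21}
At position 12, page 23 is evicted.

23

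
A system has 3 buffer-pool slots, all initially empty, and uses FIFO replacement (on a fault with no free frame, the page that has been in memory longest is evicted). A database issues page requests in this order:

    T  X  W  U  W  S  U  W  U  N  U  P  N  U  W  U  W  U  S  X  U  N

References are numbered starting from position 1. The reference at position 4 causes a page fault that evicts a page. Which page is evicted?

pos 1: T → fault, frames {T}
pos 2: X → fault, frames {T,X}
pos 3: W → fault, frames {T,X,W}
pos 4: U → fault, evict T, frames {X,W,U}
At position 4, page T is evicted.

T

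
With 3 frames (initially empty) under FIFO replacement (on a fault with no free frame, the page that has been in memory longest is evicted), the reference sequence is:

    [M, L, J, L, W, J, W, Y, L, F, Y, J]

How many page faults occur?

M: fault, frames (M)
L: fault, frames (M L)
J: fault, frames (M L J)
L: hit
W: fault, evict M, frames (L J W)
J: hit
W: hit
Y: fault, evict L, frames (J W Y)
L: fault, evict J, frames (W Y L)
F: fault, evict W, frames (Y L F)
Y: hit
J: fault, evict Y, frames (L F J)
Page faults: 8.

8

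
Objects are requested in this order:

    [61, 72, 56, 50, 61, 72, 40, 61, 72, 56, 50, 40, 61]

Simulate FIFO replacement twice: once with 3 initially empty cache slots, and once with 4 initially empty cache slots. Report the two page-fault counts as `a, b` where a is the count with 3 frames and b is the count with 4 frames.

10, 11

3 frames: F F F F F F F . . F F . F → 10 faults.
4 frames: F F F F . . F F F F F F F → 11 faults.
11 > 10: adding a frame increased faults — Belady's anomaly.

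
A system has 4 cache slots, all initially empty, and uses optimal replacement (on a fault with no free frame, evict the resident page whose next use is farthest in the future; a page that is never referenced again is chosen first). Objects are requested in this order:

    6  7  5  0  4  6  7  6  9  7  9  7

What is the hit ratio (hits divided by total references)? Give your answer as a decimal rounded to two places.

0.50

6 → fault, frames {6}
7 → fault, frames {6,7}
5 → fault, frames {6,7,5}
0 → fault, frames {6,7,5,0}
4 → fault, evict 0, frames {6,7,5,4}
6 → hit
7 → hit
6 → hit
9 → fault, evict 4, frames {6,7,5,9}
7 → hit
9 → hit
7 → hit
Hits: 6 of 12 references → 6/12 = 0.5000.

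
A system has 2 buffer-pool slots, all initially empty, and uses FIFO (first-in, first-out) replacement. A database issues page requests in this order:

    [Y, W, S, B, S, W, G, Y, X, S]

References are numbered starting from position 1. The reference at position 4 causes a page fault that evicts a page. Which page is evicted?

pos 1: Y: miss, frames (Y)
pos 2: W: miss, frames (Y W)
pos 3: S: miss, evict Y, frames (W S)
pos 4: B: miss, evict W, frames (S B)
At position 4, page W is evicted.

W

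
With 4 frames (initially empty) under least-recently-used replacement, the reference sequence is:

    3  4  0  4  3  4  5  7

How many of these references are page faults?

5

3 → miss, frames (3)
4 → miss, frames (3 4)
0 → miss, frames (3 4 0)
4 → hit
3 → hit
4 → hit
5 → miss, frames (0 3 4 5)
7 → miss, evict 0, frames (3 4 5 7)
Page faults: 5.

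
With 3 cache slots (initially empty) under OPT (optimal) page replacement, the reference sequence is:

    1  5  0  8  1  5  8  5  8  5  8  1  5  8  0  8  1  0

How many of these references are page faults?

1 -> fault, frames [1]
5 -> fault, frames [1, 5]
0 -> fault, frames [1, 5, 0]
8 -> fault, evict 0, frames [1, 5, 8]
1 -> hit
5 -> hit
8 -> hit
5 -> hit
8 -> hit
5 -> hit
8 -> hit
1 -> hit
5 -> hit
8 -> hit
0 -> fault, evict 5, frames [1, 8, 0]
8 -> hit
1 -> hit
0 -> hit
Page faults: 5.

5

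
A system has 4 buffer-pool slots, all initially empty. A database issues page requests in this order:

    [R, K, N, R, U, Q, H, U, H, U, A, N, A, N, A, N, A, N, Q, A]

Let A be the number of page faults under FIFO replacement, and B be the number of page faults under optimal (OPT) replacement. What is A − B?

Under FIFO: F F F . F F F . . . F F . . . . . . . . → 8 faults.
Under OPT: F F F . F F F . . . F . . . . . . . . . → 7 faults.
A − B = 8 − 7 = 1.

1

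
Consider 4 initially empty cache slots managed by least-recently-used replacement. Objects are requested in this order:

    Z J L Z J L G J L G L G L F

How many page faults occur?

Z -> miss, frames (Z)
J -> miss, frames (Z J)
L -> miss, frames (Z J L)
Z -> hit
J -> hit
L -> hit
G -> miss, frames (Z J L G)
J -> hit
L -> hit
G -> hit
L -> hit
G -> hit
L -> hit
F -> miss, evict Z, frames (J G L F)
Page faults: 5.

5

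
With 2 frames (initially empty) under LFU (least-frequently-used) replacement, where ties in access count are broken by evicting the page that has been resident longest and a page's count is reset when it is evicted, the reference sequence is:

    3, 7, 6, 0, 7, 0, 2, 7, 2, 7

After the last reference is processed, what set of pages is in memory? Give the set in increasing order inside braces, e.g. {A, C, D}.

{0, 7}

3 → fault, frames (3)
7 → fault, frames (3 7)
6 → fault, evict 3, frames (7 6)
0 → fault, evict 7, frames (6 0)
7 → fault, evict 6, frames (0 7)
0 → hit
2 → fault, evict 7, frames (0 2)
7 → fault, evict 2, frames (0 7)
2 → fault, evict 7, frames (0 2)
7 → fault, evict 2, frames (0 7)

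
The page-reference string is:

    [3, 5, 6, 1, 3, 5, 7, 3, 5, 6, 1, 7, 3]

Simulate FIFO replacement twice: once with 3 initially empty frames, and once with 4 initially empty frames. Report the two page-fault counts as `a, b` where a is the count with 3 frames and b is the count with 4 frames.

3 frames: F F F F F F F . . F F . F → 10 faults.
4 frames: F F F F . . F F F F F F F → 11 faults.
11 > 10: adding a frame increased faults — Belady's anomaly.

10, 11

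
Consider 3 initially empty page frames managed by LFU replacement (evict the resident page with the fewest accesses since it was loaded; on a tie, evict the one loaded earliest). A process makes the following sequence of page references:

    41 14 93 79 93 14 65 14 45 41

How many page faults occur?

41 -> miss, frames (41)
14 -> miss, frames (41 14)
93 -> miss, frames (41 14 93)
79 -> miss, evict 41, frames (14 93 79)
93 -> hit
14 -> hit
65 -> miss, evict 79, frames (14 93 65)
14 -> hit
45 -> miss, evict 65, frames (14 93 45)
41 -> miss, evict 45, frames (14 93 41)
Page faults: 7.

7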